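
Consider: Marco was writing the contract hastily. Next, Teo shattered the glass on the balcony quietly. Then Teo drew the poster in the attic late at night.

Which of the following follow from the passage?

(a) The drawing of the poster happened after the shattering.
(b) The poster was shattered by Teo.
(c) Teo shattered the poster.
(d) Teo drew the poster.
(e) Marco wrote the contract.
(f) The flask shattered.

(a) Entailed — the narrative places the shattering before the drawing.
(b) Not entailed — Teo shattered the glass, not the poster; the poster belongs to the drawing event.
(c) Not entailed — Teo shattered the glass, not the poster; the poster belongs to the drawing event.
(d) Entailed — this follows by dropping conjuncts from the drawing event's description.
(e) Not entailed — 'was writing' is progressive on an accomplishment; it does not entail the completed 'wrote'.
(f) Not entailed — the glass is what shattered, not the flask.

(a), (d)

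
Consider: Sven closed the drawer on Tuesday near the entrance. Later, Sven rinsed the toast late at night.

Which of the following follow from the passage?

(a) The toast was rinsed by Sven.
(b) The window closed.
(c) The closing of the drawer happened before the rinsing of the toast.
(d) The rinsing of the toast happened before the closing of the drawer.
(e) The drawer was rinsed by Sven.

(a), (c)

(a) Entailed — the original entails any weakening of itself; this just drops 'late at night'.
(b) Not entailed — the drawer is what closed, not the window.
(c) Entailed — the narrative places the closing before the rinsing.
(d) Not entailed — the narrative places the closing before the rinsing, not after.
(e) Not entailed — Sven rinsed the toast, not the drawer; the drawer belongs to the closing event.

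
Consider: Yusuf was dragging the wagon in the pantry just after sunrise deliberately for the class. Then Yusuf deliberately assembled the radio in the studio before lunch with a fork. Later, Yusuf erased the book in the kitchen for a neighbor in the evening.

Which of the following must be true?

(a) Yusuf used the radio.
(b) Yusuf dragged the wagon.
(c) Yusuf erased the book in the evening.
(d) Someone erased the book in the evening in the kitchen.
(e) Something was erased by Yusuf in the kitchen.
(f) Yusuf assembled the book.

(a) Not entailed — the radio is the patient, not an instrument — Yusuf used a fork.
(b) Entailed — 'drag' is an activity; 'was dragging' entails that some dragging happened, so 'dragged' holds.
(c) Entailed — this follows by dropping conjuncts from the erasing event's description.
(d) Entailed — dropping 'for a neighbor' and generalizing the agent leaves a sub-description the original still satisfies.
(e) Entailed — dropping 'for a neighbor', 'in the evening' and generalizing the patient leaves a sub-description the original still satisfies.
(f) Not entailed — Yusuf assembled the radio, not the book; the book belongs to the erasing event.

(b), (c), (d), (e)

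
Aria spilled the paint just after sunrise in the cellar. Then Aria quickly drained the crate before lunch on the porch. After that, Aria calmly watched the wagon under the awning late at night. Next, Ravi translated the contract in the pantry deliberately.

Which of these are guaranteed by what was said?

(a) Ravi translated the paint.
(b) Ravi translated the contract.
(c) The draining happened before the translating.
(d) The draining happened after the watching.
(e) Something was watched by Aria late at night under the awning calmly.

(b), (c), (e)

(a) Not entailed — Ravi translated the contract, not the paint; the paint belongs to the spilling event.
(b) Entailed — dropping 'deliberately', 'in the pantry' leaves a sub-description the original still satisfies.
(c) Entailed — the narrative places the draining before the translating.
(d) Not entailed — the narrative places the draining before the watching, not after.
(e) Entailed — this follows by dropping conjuncts from the watching event's description.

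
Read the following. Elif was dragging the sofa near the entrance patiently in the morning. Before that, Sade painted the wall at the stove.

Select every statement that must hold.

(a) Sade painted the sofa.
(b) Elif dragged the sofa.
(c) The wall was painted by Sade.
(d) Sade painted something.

(a) Not entailed — Sade painted the wall, not the sofa; the sofa belongs to the dragging event.
(b) Entailed — 'drag' is an activity; 'was dragging' entails that some dragging happened, so 'dragged' holds.
(c) Entailed — dropping 'at the stove' leaves a sub-description the original still satisfies.
(d) Entailed — dropping 'at the stove' and generalizing the patient leaves a sub-description the original still satisfies.

(b), (c), (d)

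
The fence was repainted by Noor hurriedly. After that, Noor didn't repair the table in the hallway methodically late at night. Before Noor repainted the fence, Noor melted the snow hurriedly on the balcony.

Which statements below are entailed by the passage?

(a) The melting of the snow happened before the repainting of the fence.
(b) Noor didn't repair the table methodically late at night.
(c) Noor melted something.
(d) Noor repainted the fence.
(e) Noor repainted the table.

(a), (c), (d)

(a) Entailed — the narrative places the melting before the repainting.
(b) Not entailed — dropping 'in the hallway' under negation is not valid — the original leaves open that Noor repaired the table some other way.
(c) Entailed — dropping 'on the balcony', 'hurriedly' and generalizing the patient leaves a sub-description the original still satisfies.
(d) Entailed — every conjunct here is already in the original repainting event.
(e) Not entailed — Noor repainted the fence, not the table; the table belongs to the repairing event.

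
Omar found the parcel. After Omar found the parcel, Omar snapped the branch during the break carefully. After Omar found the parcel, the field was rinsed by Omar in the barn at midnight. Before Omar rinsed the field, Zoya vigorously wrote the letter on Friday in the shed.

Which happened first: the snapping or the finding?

The connectives place the finding before the snapping.

the finding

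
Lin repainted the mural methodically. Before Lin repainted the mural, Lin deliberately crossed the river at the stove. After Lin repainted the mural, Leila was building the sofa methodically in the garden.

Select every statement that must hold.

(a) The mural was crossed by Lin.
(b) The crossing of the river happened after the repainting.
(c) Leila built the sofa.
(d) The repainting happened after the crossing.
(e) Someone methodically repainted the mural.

(d), (e)

(a) Not entailed — Lin crossed the river, not the mural; the mural belongs to the repainting event.
(b) Not entailed — the narrative places the crossing before the repainting, not after.
(c) Not entailed — 'was building' is progressive on an accomplishment; it does not entail the completed 'built'.
(d) Entailed — the narrative places the crossing before the repainting.
(e) Entailed — generalizing the agent leaves a sub-description the original still satisfies.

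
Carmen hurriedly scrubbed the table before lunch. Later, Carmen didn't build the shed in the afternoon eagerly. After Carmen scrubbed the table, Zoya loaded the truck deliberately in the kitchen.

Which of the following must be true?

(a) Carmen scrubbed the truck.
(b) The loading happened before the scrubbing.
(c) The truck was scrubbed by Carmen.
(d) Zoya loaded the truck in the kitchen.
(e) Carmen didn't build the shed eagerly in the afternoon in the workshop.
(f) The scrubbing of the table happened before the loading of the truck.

(a) Not entailed — Carmen scrubbed the table, not the truck; the truck belongs to the loading event.
(b) Not entailed — the narrative places the scrubbing before the loading, not after.
(c) Not entailed — Carmen scrubbed the table, not the truck; the truck belongs to the loading event.
(d) Entailed — dropping 'deliberately' leaves a sub-description the original still satisfies.
(e) Entailed — under negation, adding a further restriction is entailed: if no such building event occurred, none occurred in the workshop either.
(f) Entailed — the narrative places the scrubbing before the loading.

(d), (e), (f)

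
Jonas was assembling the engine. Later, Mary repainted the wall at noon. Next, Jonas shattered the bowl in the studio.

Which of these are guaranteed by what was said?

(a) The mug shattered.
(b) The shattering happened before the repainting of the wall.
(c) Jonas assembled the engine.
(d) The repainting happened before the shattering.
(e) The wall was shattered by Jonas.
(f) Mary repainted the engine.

(d)

(a) Not entailed — the bowl is what shattered, not the mug.
(b) Not entailed — the narrative places the repainting before the shattering, not after.
(c) Not entailed — 'was assembling' is progressive on an accomplishment; it does not entail the completed 'assembled'.
(d) Entailed — the narrative places the repainting before the shattering.
(e) Not entailed — Jonas shattered the bowl, not the wall; the wall belongs to the repainting event.
(f) Not entailed — Mary repainted the wall, not the engine; the engine belongs to the assembling event.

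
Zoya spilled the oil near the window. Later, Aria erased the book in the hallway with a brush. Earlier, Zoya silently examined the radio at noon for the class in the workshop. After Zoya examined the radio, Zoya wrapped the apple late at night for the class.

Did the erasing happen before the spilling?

The narrative orders the spilling before the erasing.

no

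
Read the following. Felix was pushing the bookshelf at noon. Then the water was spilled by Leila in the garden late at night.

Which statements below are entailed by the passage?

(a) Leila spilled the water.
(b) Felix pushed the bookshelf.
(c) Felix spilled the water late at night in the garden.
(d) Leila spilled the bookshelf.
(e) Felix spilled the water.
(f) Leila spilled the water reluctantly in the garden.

(a) Entailed — dropping 'in the garden', 'late at night' leaves a sub-description the original still satisfies.
(b) Entailed — 'push' is an activity; 'was pushing' entails that some pushing happened, so 'pushed' holds.
(c) Not entailed — the passage has Leila spilling the water, not Felix.
(d) Not entailed — Leila spilled the water, not the bookshelf; the bookshelf belongs to the pushing event.
(e) Not entailed — the passage has Leila spilling the water, not Felix.
(f) Not entailed — 'reluctantly' adds information not in the original event.

(a), (b)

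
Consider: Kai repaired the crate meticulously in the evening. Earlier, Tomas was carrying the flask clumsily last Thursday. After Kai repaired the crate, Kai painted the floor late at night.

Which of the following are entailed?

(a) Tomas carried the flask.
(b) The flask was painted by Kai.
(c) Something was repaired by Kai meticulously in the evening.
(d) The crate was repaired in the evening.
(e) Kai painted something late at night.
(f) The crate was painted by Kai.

(a) Entailed — 'carry' is an activity; 'was carrying' entails that some carrying happened, so 'carried' holds.
(b) Not entailed — Kai painted the floor, not the flask; the flask belongs to the carrying event.
(c) Entailed — every conjunct here is already in the original repairing event.
(d) Entailed — the original entails any weakening of itself; this just drops 'meticulously' and generalizes the agent.
(e) Entailed — every conjunct here is already in the original painting event.
(f) Not entailed — Kai painted the floor, not the crate; the crate belongs to the repairing event.

(a), (c), (d), (e)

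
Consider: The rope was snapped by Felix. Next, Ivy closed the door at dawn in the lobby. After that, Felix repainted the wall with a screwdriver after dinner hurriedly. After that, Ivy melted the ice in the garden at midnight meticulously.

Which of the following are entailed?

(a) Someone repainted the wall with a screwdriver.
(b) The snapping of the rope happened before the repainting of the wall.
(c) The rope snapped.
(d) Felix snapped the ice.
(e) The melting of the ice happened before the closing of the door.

(a) Entailed — dropping 'hurriedly', 'after dinner' and generalizing the agent leaves a sub-description the original still satisfies.
(b) Entailed — the narrative places the snapping before the repainting.
(c) Entailed — 'Felix snapped the rope' is causative; it entails the inchoative 'the rope snapped'.
(d) Not entailed — Felix snapped the rope, not the ice; the ice belongs to the melting event.
(e) Not entailed — the narrative places the closing before the melting, not after.

(a), (b), (c)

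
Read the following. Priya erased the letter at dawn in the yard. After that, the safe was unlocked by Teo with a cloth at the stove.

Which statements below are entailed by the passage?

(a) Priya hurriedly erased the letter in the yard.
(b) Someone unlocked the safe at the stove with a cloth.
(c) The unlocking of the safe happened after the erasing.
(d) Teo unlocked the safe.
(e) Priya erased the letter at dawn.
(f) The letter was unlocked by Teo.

(b), (c), (d), (e)

(a) Not entailed — 'hurriedly' adds information not in the original event.
(b) Entailed — generalizing the agent leaves a sub-description the original still satisfies.
(c) Entailed — the narrative places the erasing before the unlocking.
(d) Entailed — every conjunct here is already in the original unlocking event.
(e) Entailed — the original entails any weakening of itself; this just drops 'in the yard'.
(f) Not entailed — Teo unlocked the safe, not the letter; the letter belongs to the erasing event.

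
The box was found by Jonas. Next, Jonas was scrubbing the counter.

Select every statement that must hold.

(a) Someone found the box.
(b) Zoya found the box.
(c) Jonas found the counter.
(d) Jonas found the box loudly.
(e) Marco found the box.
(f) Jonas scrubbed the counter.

(a), (f)

(a) Entailed — the original entails any weakening of itself; this just generalizes the agent.
(b) Not entailed — the passage has Jonas finding the box, not Zoya.
(c) Not entailed — Jonas found the box, not the counter; the counter belongs to the scrubbing event.
(d) Not entailed — 'loudly' adds information not in the original event.
(e) Not entailed — the passage has Jonas finding the box, not Marco.
(f) Entailed — 'scrub' is an activity; 'was scrubbing' entails that some scrubbing happened, so 'scrubbed' holds.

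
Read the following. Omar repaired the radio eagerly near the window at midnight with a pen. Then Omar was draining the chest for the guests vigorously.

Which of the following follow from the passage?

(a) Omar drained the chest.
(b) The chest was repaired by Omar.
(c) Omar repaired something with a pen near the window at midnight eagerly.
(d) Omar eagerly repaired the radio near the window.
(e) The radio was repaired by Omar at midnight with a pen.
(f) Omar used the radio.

(a) Not entailed — 'was draining' is progressive on an accomplishment; it does not entail the completed 'drained'.
(b) Not entailed — Omar repaired the radio, not the chest; the chest belongs to the draining event.
(c) Entailed — the original entails any weakening of itself; this just generalizes the patient.
(d) Entailed — every conjunct here is already in the original repairing event.
(e) Entailed — every conjunct here is already in the original repairing event.
(f) Not entailed — the radio is the patient, not an instrument — Omar used a pen.

(c), (d), (e)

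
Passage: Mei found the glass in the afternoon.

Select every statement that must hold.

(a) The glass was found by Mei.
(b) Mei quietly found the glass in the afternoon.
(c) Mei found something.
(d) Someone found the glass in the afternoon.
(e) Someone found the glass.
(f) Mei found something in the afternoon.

(a) Entailed — the original entails any weakening of itself; this just drops 'in the afternoon'.
(b) Not entailed — 'quietly' adds information not in the original event.
(c) Entailed — the original entails any weakening of itself; this just drops 'in the afternoon' and generalizes the patient.
(d) Entailed — the original entails any weakening of itself; this just generalizes the agent.
(e) Entailed — this follows by dropping conjuncts from the finding event's description.
(f) Entailed — this follows by dropping conjuncts from the finding event's description.

(a), (c), (d), (e), (f)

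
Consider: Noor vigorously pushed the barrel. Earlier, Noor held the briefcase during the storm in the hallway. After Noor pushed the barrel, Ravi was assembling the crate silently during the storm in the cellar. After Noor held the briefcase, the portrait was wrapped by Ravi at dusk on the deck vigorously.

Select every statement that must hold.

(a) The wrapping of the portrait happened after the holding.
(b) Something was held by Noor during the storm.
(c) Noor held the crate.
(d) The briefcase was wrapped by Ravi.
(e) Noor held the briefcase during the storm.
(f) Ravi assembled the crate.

(a), (b), (e)

(a) Entailed — the narrative places the holding before the wrapping.
(b) Entailed — this follows by dropping conjuncts from the holding event's description.
(c) Not entailed — Noor held the briefcase, not the crate; the crate belongs to the assembling event.
(d) Not entailed — Ravi wrapped the portrait, not the briefcase; the briefcase belongs to the holding event.
(e) Entailed — every conjunct here is already in the original holding event.
(f) Not entailed — 'was assembling' is progressive on an accomplishment; it does not entail the completed 'assembled'.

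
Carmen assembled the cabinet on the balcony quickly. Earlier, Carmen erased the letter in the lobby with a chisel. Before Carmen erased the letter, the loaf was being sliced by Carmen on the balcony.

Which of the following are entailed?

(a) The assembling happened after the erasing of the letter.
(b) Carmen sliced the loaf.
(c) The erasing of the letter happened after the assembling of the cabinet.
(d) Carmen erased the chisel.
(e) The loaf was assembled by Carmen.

(a)

(a) Entailed — the narrative places the erasing before the assembling.
(b) Not entailed — 'was slicing' is progressive on an accomplishment; it does not entail the completed 'sliced'.
(c) Not entailed — the narrative places the erasing before the assembling, not after.
(d) Not entailed — the chisel is the instrument, not what was erased.
(e) Not entailed — Carmen assembled the cabinet, not the loaf; the loaf belongs to the slicing event.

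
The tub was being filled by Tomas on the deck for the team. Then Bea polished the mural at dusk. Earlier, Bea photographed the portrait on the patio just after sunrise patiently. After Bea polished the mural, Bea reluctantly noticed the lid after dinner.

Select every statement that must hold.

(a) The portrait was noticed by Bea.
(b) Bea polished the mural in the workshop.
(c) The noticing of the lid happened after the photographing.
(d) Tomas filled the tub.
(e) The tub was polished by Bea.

(c)

(a) Not entailed — Bea noticed the lid, not the portrait; the portrait belongs to the photographing event.
(b) Not entailed — 'in the workshop' adds information not in the original event.
(c) Entailed — the narrative places the photographing before the noticing.
(d) Not entailed — 'was filling' is progressive on an accomplishment; it does not entail the completed 'filled'.
(e) Not entailed — Bea polished the mural, not the tub; the tub belongs to the filling event.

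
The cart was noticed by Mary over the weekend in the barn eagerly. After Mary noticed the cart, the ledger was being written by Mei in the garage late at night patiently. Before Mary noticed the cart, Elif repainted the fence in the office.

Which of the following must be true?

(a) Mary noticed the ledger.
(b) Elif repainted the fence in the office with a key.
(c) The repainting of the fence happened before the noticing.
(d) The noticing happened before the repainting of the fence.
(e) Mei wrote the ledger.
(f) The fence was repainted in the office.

(a) Not entailed — Mary noticed the cart, not the ledger; the ledger belongs to the writing event.
(b) Not entailed — 'with a key' adds information not in the original event.
(c) Entailed — the narrative places the repainting before the noticing.
(d) Not entailed — the narrative places the repainting before the noticing, not after.
(e) Not entailed — 'was writing' is progressive on an accomplishment; it does not entail the completed 'wrote'.
(f) Entailed — generalizing the agent leaves a sub-description the original still satisfies.

(c), (f)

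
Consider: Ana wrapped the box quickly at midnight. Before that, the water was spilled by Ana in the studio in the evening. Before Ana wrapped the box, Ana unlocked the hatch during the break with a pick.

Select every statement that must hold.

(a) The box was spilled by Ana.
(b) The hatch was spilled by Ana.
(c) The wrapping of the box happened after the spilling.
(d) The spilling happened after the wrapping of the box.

(c)

(a) Not entailed — Ana spilled the water, not the box; the box belongs to the wrapping event.
(b) Not entailed — Ana spilled the water, not the hatch; the hatch belongs to the unlocking event.
(c) Entailed — the narrative places the spilling before the wrapping.
(d) Not entailed — the narrative places the spilling before the wrapping, not after.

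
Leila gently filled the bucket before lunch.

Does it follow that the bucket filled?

yes

'Leila filled the bucket' is the causative; it entails the inchoative 'the bucket filled'.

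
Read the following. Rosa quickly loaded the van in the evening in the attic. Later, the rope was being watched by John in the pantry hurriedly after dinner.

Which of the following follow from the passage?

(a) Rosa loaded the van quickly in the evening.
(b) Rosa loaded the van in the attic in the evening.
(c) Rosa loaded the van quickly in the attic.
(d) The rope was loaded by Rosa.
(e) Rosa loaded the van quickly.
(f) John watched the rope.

(a), (b), (c), (e), (f)

(a) Entailed — dropping 'in the attic' leaves a sub-description the original still satisfies.
(b) Entailed — the original entails any weakening of itself; this just drops 'quickly'.
(c) Entailed — every conjunct here is already in the original loading event.
(d) Not entailed — Rosa loaded the van, not the rope; the rope belongs to the watching event.
(e) Entailed — dropping 'in the attic', 'in the evening' leaves a sub-description the original still satisfies.
(f) Entailed — 'watch' is an activity; 'was watching' entails that some watching happened, so 'watched' holds.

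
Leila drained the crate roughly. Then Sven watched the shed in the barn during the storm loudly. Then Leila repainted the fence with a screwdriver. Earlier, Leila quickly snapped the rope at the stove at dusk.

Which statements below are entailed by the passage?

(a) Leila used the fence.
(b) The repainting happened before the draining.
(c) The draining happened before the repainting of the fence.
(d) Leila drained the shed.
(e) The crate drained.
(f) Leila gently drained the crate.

(c), (e)

(a) Not entailed — the fence is the patient, not an instrument — Leila used a screwdriver.
(b) Not entailed — the narrative places the draining before the repainting, not after.
(c) Entailed — the narrative places the draining before the repainting.
(d) Not entailed — Leila drained the crate, not the shed; the shed belongs to the watching event.
(e) Entailed — 'Leila drained the crate' is causative; it entails the inchoative 'the crate drained'.
(f) Not entailed — 'gently' adds a manner not in (and inconsistent with) the original.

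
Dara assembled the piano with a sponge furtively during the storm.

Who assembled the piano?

Dara

'Dara' marks the agent of the assembling event.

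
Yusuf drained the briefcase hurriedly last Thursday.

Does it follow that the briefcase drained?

yes

'Yusuf drained the briefcase' is the causative; it entails the inchoative 'the briefcase drained'.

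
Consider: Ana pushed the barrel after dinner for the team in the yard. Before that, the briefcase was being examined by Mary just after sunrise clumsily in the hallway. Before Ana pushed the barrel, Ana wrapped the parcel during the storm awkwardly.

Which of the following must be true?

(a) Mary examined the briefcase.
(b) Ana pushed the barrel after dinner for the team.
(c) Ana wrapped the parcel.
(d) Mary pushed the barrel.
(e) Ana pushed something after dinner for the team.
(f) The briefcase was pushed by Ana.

(a), (b), (c), (e)

(a) Entailed — 'examine' is an activity; 'was examining' entails that some examining happened, so 'examined' holds.
(b) Entailed — the original entails any weakening of itself; this just drops 'in the yard'.
(c) Entailed — the original entails any weakening of itself; this just drops 'during the storm', 'awkwardly'.
(d) Not entailed — the passage has Ana pushing the barrel, not Mary.
(e) Entailed — every conjunct here is already in the original pushing event.
(f) Not entailed — Ana pushed the barrel, not the briefcase; the briefcase belongs to the examining event.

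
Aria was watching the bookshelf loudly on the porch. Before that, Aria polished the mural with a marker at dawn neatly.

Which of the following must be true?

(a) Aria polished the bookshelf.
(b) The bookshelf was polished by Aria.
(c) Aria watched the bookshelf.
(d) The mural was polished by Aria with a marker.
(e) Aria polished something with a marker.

(a) Not entailed — Aria polished the mural, not the bookshelf; the bookshelf belongs to the watching event.
(b) Not entailed — Aria polished the mural, not the bookshelf; the bookshelf belongs to the watching event.
(c) Entailed — 'watch' is an activity; 'was watching' entails that some watching happened, so 'watched' holds.
(d) Entailed — the original entails any weakening of itself; this just drops 'neatly', 'at dawn'.
(e) Entailed — every conjunct here is already in the original polishing event.

(c), (d), (e)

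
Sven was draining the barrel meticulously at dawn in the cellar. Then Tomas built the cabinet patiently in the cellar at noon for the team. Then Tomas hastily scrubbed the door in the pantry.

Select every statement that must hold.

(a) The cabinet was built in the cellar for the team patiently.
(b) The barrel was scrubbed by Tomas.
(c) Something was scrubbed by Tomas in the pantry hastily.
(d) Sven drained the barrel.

(a), (c)

(a) Entailed — the original entails any weakening of itself; this just drops 'at noon' and generalizes the agent.
(b) Not entailed — Tomas scrubbed the door, not the barrel; the barrel belongs to the draining event.
(c) Entailed — every conjunct here is already in the original scrubbing event.
(d) Not entailed — 'was draining' is progressive on an accomplishment; it does not entail the completed 'drained'.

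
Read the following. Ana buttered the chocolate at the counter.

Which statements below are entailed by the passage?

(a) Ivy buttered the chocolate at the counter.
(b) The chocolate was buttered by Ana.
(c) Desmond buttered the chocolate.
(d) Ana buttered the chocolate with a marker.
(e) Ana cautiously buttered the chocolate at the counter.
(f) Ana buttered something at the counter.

(a) Not entailed — the passage has Ana buttering the chocolate, not Ivy.
(b) Entailed — this follows by dropping conjuncts from the buttering event's description.
(c) Not entailed — the passage has Ana buttering the chocolate, not Desmond.
(d) Not entailed — 'with a marker' adds information not in the original event.
(e) Not entailed — 'cautiously' adds information not in the original event.
(f) Entailed — this follows by dropping conjuncts from the buttering event's description.

(b), (f)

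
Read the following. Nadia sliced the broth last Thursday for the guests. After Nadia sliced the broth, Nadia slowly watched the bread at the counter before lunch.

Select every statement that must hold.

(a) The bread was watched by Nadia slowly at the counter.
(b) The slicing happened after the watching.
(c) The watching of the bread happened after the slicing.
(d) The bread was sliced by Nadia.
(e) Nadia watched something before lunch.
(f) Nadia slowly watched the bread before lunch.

(a), (c), (e), (f)

(a) Entailed — this follows by dropping conjuncts from the watching event's description.
(b) Not entailed — the narrative places the slicing before the watching, not after.
(c) Entailed — the narrative places the slicing before the watching.
(d) Not entailed — Nadia sliced the broth, not the bread; the bread belongs to the watching event.
(e) Entailed — the original entails any weakening of itself; this just drops 'at the counter', 'slowly' and generalizes the patient.
(f) Entailed — dropping 'at the counter' leaves a sub-description the original still satisfies.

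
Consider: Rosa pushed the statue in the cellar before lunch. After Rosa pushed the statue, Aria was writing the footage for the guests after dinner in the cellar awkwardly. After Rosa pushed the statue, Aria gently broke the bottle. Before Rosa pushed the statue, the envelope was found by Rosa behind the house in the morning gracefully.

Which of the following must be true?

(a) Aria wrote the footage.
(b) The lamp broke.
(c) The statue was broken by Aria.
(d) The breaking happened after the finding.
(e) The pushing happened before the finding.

(d)

(a) Not entailed — 'was writing' is progressive on an accomplishment; it does not entail the completed 'wrote'.
(b) Not entailed — the bottle is what broke, not the lamp.
(c) Not entailed — Aria broke the bottle, not the statue; the statue belongs to the pushing event.
(d) Entailed — the narrative places the finding before the breaking.
(e) Not entailed — the narrative places the finding before the pushing, not after.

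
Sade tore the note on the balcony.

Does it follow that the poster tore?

no

Nothing is said about any poster; only the note is affected.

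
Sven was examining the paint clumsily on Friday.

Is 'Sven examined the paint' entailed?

yes

'examine' is atelic; if Sven was examining the paint, then Sven examined the paint (for some time).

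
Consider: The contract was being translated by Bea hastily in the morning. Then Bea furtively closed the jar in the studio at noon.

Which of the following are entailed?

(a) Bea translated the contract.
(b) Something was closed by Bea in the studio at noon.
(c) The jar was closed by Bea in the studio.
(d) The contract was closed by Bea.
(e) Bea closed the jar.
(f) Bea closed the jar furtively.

(a) Not entailed — 'was translating' is progressive on an accomplishment; it does not entail the completed 'translated'.
(b) Entailed — this follows by dropping conjuncts from the closing event's description.
(c) Entailed — this follows by dropping conjuncts from the closing event's description.
(d) Not entailed — Bea closed the jar, not the contract; the contract belongs to the translating event.
(e) Entailed — every conjunct here is already in the original closing event.
(f) Entailed — this follows by dropping conjuncts from the closing event's description.

(b), (c), (e), (f)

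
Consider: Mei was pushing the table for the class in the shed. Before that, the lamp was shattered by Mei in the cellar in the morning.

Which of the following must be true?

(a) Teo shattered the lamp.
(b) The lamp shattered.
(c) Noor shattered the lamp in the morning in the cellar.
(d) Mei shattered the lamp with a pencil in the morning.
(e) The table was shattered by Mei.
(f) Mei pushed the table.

(b), (f)

(a) Not entailed — the passage has Mei shattering the lamp, not Teo.
(b) Entailed — 'Mei shattered the lamp' is causative; it entails the inchoative 'the lamp shattered'.
(c) Not entailed — the passage has Mei shattering the lamp, not Noor.
(d) Not entailed — 'with a pencil' adds information not in the original event.
(e) Not entailed — Mei shattered the lamp, not the table; the table belongs to the pushing event.
(f) Entailed — 'push' is an activity; 'was pushing' entails that some pushing happened, so 'pushed' holds.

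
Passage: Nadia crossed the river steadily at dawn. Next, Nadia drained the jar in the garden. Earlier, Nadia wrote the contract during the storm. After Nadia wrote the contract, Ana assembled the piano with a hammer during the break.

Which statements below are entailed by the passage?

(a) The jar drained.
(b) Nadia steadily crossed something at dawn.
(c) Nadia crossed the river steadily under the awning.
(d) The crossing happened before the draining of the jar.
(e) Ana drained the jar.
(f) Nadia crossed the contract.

(a) Entailed — 'Nadia drained the jar' is causative; it entails the inchoative 'the jar drained'.
(b) Entailed — the original entails any weakening of itself; this just generalizes the patient.
(c) Not entailed — 'under the awning' adds information not in the original event.
(d) Entailed — the narrative places the crossing before the draining.
(e) Not entailed — the passage has Nadia draining the jar, not Ana.
(f) Not entailed — Nadia crossed the river, not the contract; the contract belongs to the writing event.

(a), (b), (d)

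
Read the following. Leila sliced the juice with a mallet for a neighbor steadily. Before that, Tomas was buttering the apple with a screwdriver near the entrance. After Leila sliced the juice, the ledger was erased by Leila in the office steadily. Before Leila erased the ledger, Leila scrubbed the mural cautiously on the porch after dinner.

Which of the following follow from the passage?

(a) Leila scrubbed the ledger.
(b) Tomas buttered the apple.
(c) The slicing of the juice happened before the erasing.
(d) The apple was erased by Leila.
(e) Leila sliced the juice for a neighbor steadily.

(c), (e)

(a) Not entailed — Leila scrubbed the mural, not the ledger; the ledger belongs to the erasing event.
(b) Not entailed — 'was buttering' is progressive on an accomplishment; it does not entail the completed 'buttered'.
(c) Entailed — the narrative places the slicing before the erasing.
(d) Not entailed — Leila erased the ledger, not the apple; the apple belongs to the buttering event.
(e) Entailed — the original entails any weakening of itself; this just drops 'with a mallet'.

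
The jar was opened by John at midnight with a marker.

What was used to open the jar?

'with a marker' marks the instrument of the opening event.

a marker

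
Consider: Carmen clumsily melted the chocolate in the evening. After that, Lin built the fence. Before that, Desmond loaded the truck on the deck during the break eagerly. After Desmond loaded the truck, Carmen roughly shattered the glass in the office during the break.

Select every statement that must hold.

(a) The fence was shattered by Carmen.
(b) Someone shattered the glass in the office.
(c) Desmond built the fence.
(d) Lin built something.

(a) Not entailed — Carmen shattered the glass, not the fence; the fence belongs to the building event.
(b) Entailed — every conjunct here is already in the original shattering event.
(c) Not entailed — the passage has Lin building the fence, not Desmond.
(d) Entailed — the original entails any weakening of itself; this just generalizes the patient.

(b), (d)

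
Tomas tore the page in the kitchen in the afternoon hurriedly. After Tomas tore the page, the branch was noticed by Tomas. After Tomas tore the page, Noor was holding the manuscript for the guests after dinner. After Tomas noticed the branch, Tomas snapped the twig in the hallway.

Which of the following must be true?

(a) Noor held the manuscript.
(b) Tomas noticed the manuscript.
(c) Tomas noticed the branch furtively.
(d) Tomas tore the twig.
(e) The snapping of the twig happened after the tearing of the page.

(a), (e)

(a) Entailed — 'hold' is an activity; 'was holding' entails that some holding happened, so 'held' holds.
(b) Not entailed — Tomas noticed the branch, not the manuscript; the manuscript belongs to the holding event.
(c) Not entailed — 'furtively' adds information not in the original event.
(d) Not entailed — Tomas tore the page, not the twig; the twig belongs to the snapping event.
(e) Entailed — the narrative places the tearing before the snapping.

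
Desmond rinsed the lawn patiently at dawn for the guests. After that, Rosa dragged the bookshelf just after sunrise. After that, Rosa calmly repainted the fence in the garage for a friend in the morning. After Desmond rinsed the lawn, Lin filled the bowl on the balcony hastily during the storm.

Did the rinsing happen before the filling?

yes

The narrative orders the rinsing before the filling.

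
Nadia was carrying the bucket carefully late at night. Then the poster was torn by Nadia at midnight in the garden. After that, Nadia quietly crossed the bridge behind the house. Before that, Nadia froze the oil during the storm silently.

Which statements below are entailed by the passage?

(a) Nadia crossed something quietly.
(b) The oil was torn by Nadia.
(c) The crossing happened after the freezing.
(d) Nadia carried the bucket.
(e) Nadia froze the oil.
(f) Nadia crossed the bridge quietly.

(a) Entailed — the original entails any weakening of itself; this just drops 'behind the house' and generalizes the patient.
(b) Not entailed — Nadia tore the poster, not the oil; the oil belongs to the freezing event.
(c) Entailed — the narrative places the freezing before the crossing.
(d) Entailed — 'carry' is an activity; 'was carrying' entails that some carrying happened, so 'carried' holds.
(e) Entailed — every conjunct here is already in the original freezing event.
(f) Entailed — dropping 'behind the house' leaves a sub-description the original still satisfies.

(a), (c), (d), (e), (f)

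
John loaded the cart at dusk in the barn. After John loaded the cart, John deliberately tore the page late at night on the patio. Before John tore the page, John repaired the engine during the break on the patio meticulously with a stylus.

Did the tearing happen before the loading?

The narrative orders the loading before the tearing.

no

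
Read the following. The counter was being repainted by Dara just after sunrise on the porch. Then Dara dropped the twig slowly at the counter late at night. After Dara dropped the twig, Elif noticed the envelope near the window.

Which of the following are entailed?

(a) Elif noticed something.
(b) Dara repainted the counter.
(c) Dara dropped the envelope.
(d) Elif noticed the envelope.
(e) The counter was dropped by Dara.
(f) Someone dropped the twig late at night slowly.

(a), (d), (f)

(a) Entailed — every conjunct here is already in the original noticing event.
(b) Not entailed — 'was repainting' is progressive on an accomplishment; it does not entail the completed 'repainted'.
(c) Not entailed — Dara dropped the twig, not the envelope; the envelope belongs to the noticing event.
(d) Entailed — dropping 'near the window' leaves a sub-description the original still satisfies.
(e) Not entailed — Dara dropped the twig, not the counter; the counter belongs to the repainting event.
(f) Entailed — the original entails any weakening of itself; this just drops 'at the counter' and generalizes the agent.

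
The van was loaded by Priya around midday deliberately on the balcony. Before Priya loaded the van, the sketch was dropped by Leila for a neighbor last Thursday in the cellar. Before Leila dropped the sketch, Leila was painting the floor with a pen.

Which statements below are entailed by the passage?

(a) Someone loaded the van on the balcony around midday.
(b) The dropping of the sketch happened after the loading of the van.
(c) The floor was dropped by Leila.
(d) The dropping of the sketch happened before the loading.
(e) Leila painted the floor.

(a) Entailed — the original entails any weakening of itself; this just drops 'deliberately' and generalizes the agent.
(b) Not entailed — the narrative places the dropping before the loading, not after.
(c) Not entailed — Leila dropped the sketch, not the floor; the floor belongs to the painting event.
(d) Entailed — the narrative places the dropping before the loading.
(e) Not entailed — 'was painting' is progressive on an accomplishment; it does not entail the completed 'painted'.

(a), (d)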